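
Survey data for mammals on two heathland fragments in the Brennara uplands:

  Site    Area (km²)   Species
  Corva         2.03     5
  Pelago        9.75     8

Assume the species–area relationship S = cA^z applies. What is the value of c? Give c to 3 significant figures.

4.04

z = ln(S₂/S₁) / ln(A₂/A₁) = ln(8/5) / ln(9.75/2.03) = 0.4700 / 1.5692 = 0.2995
c = S₁ / A₁^z = 5 / 2.03^0.2995 = 5 / 1.236 = 4.045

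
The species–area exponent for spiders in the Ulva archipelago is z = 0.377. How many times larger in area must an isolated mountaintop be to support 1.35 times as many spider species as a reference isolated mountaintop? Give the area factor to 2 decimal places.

(A₂/A₁)^0.377 = 1.35, so A₂/A₁ = 1.35^(1/0.377) = 1.35^2.653
ln(A₂/A₁) = ln 1.35 / 0.377 = 0.3001 / 0.377 = 0.7960
A₂/A₁ = e^0.7960 ≈ 2.217

2.22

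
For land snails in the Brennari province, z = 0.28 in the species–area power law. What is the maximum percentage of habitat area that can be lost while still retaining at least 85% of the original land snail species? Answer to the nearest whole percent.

Need (A_new/A_old)^0.28 = 0.85, so A_new/A_old = 0.85^(1/0.28) = 0.85^3.571
ln(A_new/A_old) = ln 0.85 / 0.28 = -0.1625 / 0.28 = -0.5804
A_new/A_old = e^-0.5804 ≈ 0.5597
Fraction that can be lost = 1 − 0.5597 = 0.4403

44%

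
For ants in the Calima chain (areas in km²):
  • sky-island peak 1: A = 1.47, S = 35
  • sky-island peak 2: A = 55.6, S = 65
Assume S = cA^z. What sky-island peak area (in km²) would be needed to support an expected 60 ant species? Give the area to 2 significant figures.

35 km²

z = ln(65/35) / ln(55.6/1.47) = 0.6190 / 3.6329 = 0.1704
c = 35 / 1.47^0.1704 = 35 / 1.068 = 32.78
A = (60/32.78)^(1/0.1704) ⇒ ln A = ln(1.831)/0.1704 = 3.5484
A = e^3.5484 ≈ 34.76 km²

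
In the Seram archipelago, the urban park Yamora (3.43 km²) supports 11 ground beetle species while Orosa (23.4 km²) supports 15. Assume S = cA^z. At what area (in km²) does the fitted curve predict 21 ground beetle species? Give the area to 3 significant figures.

188 km²

z = ln(15/11) / ln(23.4/3.43) = 0.3102 / 1.9202 = 0.1615
c = 11 / 3.43^0.1615 = 11 / 1.22 = 9.014
A = (21/9.014)^(1/0.1615) ⇒ ln A = ln(2.33)/0.1615 = 5.2358
A = e^5.2358 ≈ 187.9 km²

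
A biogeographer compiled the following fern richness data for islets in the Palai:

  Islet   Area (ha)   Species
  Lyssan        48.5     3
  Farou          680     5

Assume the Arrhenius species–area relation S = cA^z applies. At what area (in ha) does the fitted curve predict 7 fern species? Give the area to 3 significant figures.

z = ln(5/3) / ln(680/48.5) = 0.5108 / 2.6405 = 0.1935
c = 3 / 48.5^0.1935 = 3 / 2.119 = 1.416
A = (7/1.416)^(1/0.1935) ⇒ ln A = ln(4.944)/0.1935 = 8.2614
A = e^8.2614 ≈ 3871 ha

3870 ha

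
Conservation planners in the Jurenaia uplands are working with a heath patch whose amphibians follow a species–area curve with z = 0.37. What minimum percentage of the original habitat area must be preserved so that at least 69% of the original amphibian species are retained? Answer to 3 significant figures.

36.7%

Need (A_new/A_old)^0.37 = 0.69, so A_new/A_old = 0.69^(1/0.37) = 0.69^2.703
ln(A_new/A_old) = ln 0.69 / 0.37 = -0.3711 / 0.37 = -1.0029
A_new/A_old = e^-1.0029 ≈ 0.3668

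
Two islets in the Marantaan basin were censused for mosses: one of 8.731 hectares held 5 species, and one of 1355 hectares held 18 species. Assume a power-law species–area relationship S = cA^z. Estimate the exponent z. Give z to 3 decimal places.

0.254

Taking logs: ln S = ln c + z ln A, so z = (ln S₂ − ln S₁)/(ln A₂ − ln A₁).
z = ln(18/5) / ln(1355/8.731) = ln(3.6) / ln(155.2) = 1.2809 / 5.0447 = 0.2539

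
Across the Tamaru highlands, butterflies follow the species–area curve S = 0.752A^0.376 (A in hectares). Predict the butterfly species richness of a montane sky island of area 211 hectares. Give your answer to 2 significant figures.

5.6

S = 0.752 × 211^0.376
ln S = ln 0.752 + 0.376 × ln 211 = -0.2850 + 0.376 × 5.3519 = 1.7273
S = e^1.7273 ≈ 5.625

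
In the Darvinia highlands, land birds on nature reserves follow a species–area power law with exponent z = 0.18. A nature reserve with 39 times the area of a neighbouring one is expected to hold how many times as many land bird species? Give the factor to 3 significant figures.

S₂/S₁ = (A₂/A₁)^z = 39^0.18
ln(S₂/S₁) = 0.18 × ln 39 = 0.18 × 3.6636 = 0.6594
S₂/S₁ = e^0.6594 ≈ 1.934

1.93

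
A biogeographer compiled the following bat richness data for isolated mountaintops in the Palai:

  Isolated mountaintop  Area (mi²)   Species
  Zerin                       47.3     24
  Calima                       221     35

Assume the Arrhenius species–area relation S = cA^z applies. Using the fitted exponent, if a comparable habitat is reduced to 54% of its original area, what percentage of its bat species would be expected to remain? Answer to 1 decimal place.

86.0%

z = ln(35/24) / ln(221/47.3) = 0.3773 / 1.5417 = 0.2447
S_new/S_old = (A_new/A_old)^z = 0.54^0.2447 = exp(0.2447 × -0.6162) = 0.86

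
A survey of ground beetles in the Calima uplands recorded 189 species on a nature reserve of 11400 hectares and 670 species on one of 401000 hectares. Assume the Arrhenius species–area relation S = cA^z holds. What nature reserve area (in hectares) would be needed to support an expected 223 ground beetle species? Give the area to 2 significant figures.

z = ln(670/189) / ln(401000/11400) = 1.2655 / 3.5603 = 0.3555
c = 189 / 11400^0.3555 = 189 / 27.67 = 6.83
A = (223/6.83)^(1/0.3555) ⇒ ln A = ln(32.65)/0.3555 = 9.8068
A = e^9.8068 ≈ 18156 hectares

18000 hectares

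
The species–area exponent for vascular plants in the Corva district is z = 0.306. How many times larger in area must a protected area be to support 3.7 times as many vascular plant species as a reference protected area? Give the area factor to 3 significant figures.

71.9

(A₂/A₁)^0.306 = 3.7, so A₂/A₁ = 3.7^(1/0.306) = 3.7^3.268
ln(A₂/A₁) = ln 3.7 / 0.306 = 1.3083 / 0.306 = 4.2756
A₂/A₁ = e^4.2756 ≈ 71.92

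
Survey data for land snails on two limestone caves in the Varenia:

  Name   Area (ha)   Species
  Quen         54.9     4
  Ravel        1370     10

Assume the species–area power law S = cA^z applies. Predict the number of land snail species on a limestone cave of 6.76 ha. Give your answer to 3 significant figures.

2.20

z = ln(10/4) / ln(1370/54.9) = 0.9163 / 3.2171 = 0.2848
c = 4 / 54.9^0.2848 = 4 / 3.129 = 1.278
S₃ = 1.278 × 6.76^0.2848 = 1.278 × 1.723 ≈ 2.203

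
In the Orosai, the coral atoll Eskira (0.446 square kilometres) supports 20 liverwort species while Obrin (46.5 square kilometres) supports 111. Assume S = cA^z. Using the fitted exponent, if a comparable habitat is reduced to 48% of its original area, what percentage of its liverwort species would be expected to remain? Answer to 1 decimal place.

z = ln(111/20) / ln(46.5/0.446) = 1.7138 / 4.6469 = 0.3688
S_new/S_old = (A_new/A_old)^z = 0.48^0.3688 = exp(0.3688 × -0.7340) = 0.7629

76.3%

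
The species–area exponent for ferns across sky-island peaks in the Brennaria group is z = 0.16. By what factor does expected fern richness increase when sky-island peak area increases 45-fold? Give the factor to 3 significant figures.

S₂/S₁ = (A₂/A₁)^z = 45^0.16
ln(S₂/S₁) = 0.16 × ln 45 = 0.16 × 3.8067 = 0.6091
S₂/S₁ = e^0.6091 ≈ 1.839

1.84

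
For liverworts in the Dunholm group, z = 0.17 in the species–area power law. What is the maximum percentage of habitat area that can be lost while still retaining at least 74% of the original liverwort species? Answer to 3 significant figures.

83.0%

Need (A_new/A_old)^0.17 = 0.74, so A_new/A_old = 0.74^(1/0.17) = 0.74^5.882
ln(A_new/A_old) = ln 0.74 / 0.17 = -0.3011 / 0.17 = -1.7712
A_new/A_old = e^-1.7712 ≈ 0.1701
Fraction that can be lost = 1 − 0.1701 = 0.8299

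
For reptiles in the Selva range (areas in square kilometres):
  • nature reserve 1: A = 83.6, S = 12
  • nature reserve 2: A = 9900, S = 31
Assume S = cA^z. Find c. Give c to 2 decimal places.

4.98

z = ln(S₂/S₁) / ln(A₂/A₁) = ln(31/12) / ln(9900/83.6) = 0.9491 / 4.7742 = 0.1988
c = S₁ / A₁^z = 12 / 83.6^0.1988 = 12 / 2.411 = 4.978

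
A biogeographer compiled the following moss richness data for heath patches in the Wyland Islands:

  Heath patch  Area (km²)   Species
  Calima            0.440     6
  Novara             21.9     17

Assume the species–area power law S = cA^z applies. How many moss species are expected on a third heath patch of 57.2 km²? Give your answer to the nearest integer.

z = ln(17/6) / ln(21.9/0.44) = 1.0415 / 3.9075 = 0.2665
c = 6 / 0.44^0.2665 = 6 / 0.8035 = 7.468
S₃ = 7.468 × 57.2^0.2665 = 7.468 × 2.94 ≈ 21.96

22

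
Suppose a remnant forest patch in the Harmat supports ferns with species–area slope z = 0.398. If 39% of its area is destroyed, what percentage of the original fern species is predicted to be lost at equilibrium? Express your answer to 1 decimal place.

17.9%

S_new/S_old = (A_new/A_old)^z = 0.61^0.398
= exp(0.398 × ln 0.61) = exp(0.398 × -0.4943) = exp(-0.1967) ≈ 0.8214
Fraction lost = 1 − 0.8214 = 0.1786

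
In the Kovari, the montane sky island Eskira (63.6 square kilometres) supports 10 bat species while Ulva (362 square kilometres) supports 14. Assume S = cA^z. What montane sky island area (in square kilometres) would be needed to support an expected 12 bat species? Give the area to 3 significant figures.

163 square kilometres

z = ln(14/10) / ln(362/63.6) = 0.3365 / 1.7390 = 0.1935
c = 10 / 63.6^0.1935 = 10 / 2.233 = 4.478
A = (12/4.478)^(1/0.1935) ⇒ ln A = ln(2.68)/0.1935 = 5.0949
A = e^5.0949 ≈ 163.2 square kilometres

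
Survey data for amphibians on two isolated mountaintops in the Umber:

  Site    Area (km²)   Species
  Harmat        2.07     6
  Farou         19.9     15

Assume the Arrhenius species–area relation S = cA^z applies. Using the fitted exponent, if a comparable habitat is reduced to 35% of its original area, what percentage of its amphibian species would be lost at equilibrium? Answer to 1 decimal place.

z = ln(15/6) / ln(19.9/2.07) = 0.9163 / 2.2632 = 0.4049
S_new/S_old = (A_new/A_old)^z = 0.35^0.4049 = exp(0.4049 × -1.0498) = 0.6537
Fraction lost = 1 − 0.6537 = 0.3463

34.6%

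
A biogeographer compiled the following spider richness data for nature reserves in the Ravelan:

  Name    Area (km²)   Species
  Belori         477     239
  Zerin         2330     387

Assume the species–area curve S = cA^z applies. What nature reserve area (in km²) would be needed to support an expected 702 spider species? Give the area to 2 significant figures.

17000 km²

z = ln(387/239) / ln(2330/477) = 0.4820 / 1.5861 = 0.3039
c = 239 / 477^0.3039 = 239 / 6.515 = 36.69
A = (702/36.69)^(1/0.3039) ⇒ ln A = ln(19.14)/0.3039 = 9.7134
A = e^9.7134 ≈ 16538 km²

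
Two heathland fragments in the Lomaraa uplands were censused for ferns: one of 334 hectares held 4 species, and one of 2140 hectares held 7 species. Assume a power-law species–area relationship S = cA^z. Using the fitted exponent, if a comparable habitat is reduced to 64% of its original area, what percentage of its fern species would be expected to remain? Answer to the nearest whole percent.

z = ln(7/4) / ln(2140/334) = 0.5596 / 1.8574 = 0.3013
S_new/S_old = (A_new/A_old)^z = 0.64^0.3013 = exp(0.3013 × -0.4463) = 0.8742

87%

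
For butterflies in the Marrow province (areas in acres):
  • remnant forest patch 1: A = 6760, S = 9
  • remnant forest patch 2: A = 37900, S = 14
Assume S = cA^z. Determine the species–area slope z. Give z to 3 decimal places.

Taking logs: ln S = ln c + z ln A, so z = (ln S₂ − ln S₁)/(ln A₂ − ln A₁).
z = ln(14/9) / ln(37900/6760) = ln(1.556) / ln(5.607) = 0.4418 / 1.7239 = 0.2563

0.256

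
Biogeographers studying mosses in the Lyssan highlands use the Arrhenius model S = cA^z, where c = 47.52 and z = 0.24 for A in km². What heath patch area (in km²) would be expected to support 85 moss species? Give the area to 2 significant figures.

85 = 47.52 × A^0.24  ⇒  A^0.24 = 85/47.52 = 1.789
ln A = ln(1.789) / 0.24 = 0.5815 / 0.24 = 2.4229
A = e^2.4229 ≈ 11.28 km²

11 km²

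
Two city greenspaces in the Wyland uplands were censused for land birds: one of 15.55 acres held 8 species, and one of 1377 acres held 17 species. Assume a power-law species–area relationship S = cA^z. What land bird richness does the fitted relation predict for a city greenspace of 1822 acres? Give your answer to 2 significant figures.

z = ln(17/8) / ln(1377/15.55) = 0.7538 / 4.4836 = 0.1681
c = 8 / 15.55^0.1681 = 8 / 1.586 = 5.044
S₃ = 5.044 × 1822^0.1681 = 5.044 × 3.533 ≈ 17.82

18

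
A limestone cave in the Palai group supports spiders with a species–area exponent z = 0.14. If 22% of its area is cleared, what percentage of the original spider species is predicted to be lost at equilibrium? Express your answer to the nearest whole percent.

3%

S_new/S_old = (A_new/A_old)^z = 0.78^0.14
= exp(0.14 × ln 0.78) = exp(0.14 × -0.2485) = exp(-0.0348) ≈ 0.9658
Fraction lost = 1 − 0.9658 = 0.03419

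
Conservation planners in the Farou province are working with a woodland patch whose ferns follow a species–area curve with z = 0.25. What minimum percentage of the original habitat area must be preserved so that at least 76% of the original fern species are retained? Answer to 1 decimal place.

33.4%

Need (A_new/A_old)^0.25 = 0.76, so A_new/A_old = 0.76^(1/0.25) = 0.76^4
ln(A_new/A_old) = ln 0.76 / 0.25 = -0.2744 / 0.25 = -1.0977
A_new/A_old = e^-1.0977 ≈ 0.3336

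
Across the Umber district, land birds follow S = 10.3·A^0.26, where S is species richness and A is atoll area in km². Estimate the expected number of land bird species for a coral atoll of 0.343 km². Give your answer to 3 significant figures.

S = 10.3 × 0.343^0.26 = 10.3 × 0.7571 ≈ 7.799

7.80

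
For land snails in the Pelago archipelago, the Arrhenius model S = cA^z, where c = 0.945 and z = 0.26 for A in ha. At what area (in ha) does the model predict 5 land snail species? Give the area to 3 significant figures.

607 ha

5 = 0.945 × A^0.26  ⇒  A^0.26 = 5/0.945 = 5.291
ln A = ln(5.291) / 0.26 = 1.6660 / 0.26 = 6.4077
A = e^6.4077 ≈ 606.5 ha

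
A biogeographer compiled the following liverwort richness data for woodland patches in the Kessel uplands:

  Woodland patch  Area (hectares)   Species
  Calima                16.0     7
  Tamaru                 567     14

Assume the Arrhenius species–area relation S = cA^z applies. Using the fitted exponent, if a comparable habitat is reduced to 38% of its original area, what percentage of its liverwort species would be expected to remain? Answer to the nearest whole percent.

83%

z = ln(14/7) / ln(567/16) = 0.6931 / 3.5678 = 0.1943
S_new/S_old = (A_new/A_old)^z = 0.38^0.1943 = exp(0.1943 × -0.9676) = 0.8286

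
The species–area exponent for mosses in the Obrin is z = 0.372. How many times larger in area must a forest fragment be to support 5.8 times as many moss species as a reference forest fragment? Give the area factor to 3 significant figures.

(A₂/A₁)^0.372 = 5.8, so A₂/A₁ = 5.8^(1/0.372) = 5.8^2.688
ln(A₂/A₁) = ln 5.8 / 0.372 = 1.7579 / 0.372 = 4.7254
A₂/A₁ = e^4.7254 ≈ 112.8

113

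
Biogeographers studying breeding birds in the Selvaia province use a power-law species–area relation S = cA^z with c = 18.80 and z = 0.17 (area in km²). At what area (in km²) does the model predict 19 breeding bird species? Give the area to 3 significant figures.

19 = 18.8 × A^0.17  ⇒  A^0.17 = 19/18.8 = 1.011
ln A = ln(1.011) / 0.17 = 0.0106 / 0.17 = 0.0622
A = e^0.0622 ≈ 1.064 km²

1.06 km²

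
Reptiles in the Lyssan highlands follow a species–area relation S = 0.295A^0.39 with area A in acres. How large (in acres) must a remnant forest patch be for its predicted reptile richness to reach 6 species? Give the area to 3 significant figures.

6 = 0.295 × A^0.39  ⇒  A^0.39 = 6/0.295 = 20.34
ln A = ln(20.34) / 0.39 = 3.0125 / 0.39 = 7.7245
A = e^7.7245 ≈ 2263 acres

2260 acres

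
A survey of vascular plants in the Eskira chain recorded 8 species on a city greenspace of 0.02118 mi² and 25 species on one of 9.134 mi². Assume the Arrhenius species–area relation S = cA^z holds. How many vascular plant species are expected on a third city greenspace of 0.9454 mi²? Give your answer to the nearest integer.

16

z = ln(25/8) / ln(9.134/0.02118) = 1.1394 / 6.0667 = 0.1878
c = 8 / 0.02118^0.1878 = 8 / 0.4848 = 16.5
S₃ = 16.5 × 0.9454^0.1878 = 16.5 × 0.9895 ≈ 16.33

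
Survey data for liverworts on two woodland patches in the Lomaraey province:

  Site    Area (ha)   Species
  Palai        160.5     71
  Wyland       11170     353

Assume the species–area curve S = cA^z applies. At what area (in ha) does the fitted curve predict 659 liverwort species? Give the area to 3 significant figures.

58200 ha

z = ln(353/71) / ln(11170/160.5) = 1.6038 / 4.2427 = 0.3780
c = 71 / 160.5^0.3780 = 71 / 6.819 = 10.41
A = (659/10.41)^(1/0.3780) ⇒ ln A = ln(63.29)/0.3780 = 10.9724
A = e^10.9724 ≈ 58244 ha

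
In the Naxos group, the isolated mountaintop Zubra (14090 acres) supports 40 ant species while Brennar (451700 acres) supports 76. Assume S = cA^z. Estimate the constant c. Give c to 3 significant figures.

6.82

z = ln(S₂/S₁) / ln(A₂/A₁) = ln(76/40) / ln(451700/14090) = 0.6419 / 3.4676 = 0.1851
c = S₁ / A₁^z = 40 / 14090^0.1851 = 40 / 5.861 = 6.825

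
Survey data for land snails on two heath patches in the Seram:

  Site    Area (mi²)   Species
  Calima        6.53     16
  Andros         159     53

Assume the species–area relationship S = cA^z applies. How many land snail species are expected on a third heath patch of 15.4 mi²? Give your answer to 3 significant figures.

z = ln(53/16) / ln(159/6.53) = 1.1977 / 3.1925 = 0.3752
c = 16 / 6.53^0.3752 = 16 / 2.022 = 7.914
S₃ = 7.914 × 15.4^0.3752 = 7.914 × 2.789 ≈ 22.08

22.1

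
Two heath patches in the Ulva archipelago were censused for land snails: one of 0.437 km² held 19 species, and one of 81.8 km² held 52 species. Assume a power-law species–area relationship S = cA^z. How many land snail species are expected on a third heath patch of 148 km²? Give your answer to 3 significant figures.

z = ln(52/19) / ln(81.8/0.437) = 1.0068 / 5.2321 = 0.1924
c = 19 / 0.437^0.1924 = 19 / 0.8527 = 22.28
S₃ = 22.28 × 148^0.1924 = 22.28 × 2.616 ≈ 58.28

58.3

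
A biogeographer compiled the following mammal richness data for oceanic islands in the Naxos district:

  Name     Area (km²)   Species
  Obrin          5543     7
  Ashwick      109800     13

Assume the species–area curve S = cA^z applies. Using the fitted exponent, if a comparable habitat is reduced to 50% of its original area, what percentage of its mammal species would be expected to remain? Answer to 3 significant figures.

z = ln(13/7) / ln(109800/5543) = 0.6190 / 2.9861 = 0.2073
S_new/S_old = (A_new/A_old)^z = 0.5^0.2073 = exp(0.2073 × -0.6931) = 0.8662

86.6%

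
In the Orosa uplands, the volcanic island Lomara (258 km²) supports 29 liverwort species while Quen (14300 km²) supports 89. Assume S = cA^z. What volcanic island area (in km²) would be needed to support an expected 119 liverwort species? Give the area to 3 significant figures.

z = ln(89/29) / ln(14300/258) = 1.1213 / 4.0151 = 0.2793
c = 29 / 258^0.2793 = 29 / 4.715 = 6.15
A = (119/6.15)^(1/0.2793) ⇒ ln A = ln(19.35)/0.2793 = 10.6081
A = e^10.6081 ≈ 40462 km²

40500 km²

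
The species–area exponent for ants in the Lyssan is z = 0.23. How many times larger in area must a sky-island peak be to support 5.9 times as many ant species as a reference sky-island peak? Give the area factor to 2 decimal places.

2246.62

(A₂/A₁)^0.23 = 5.9, so A₂/A₁ = 5.9^(1/0.23) = 5.9^4.348
ln(A₂/A₁) = ln 5.9 / 0.23 = 1.7750 / 0.23 = 7.7172
A₂/A₁ = e^7.7172 ≈ 2247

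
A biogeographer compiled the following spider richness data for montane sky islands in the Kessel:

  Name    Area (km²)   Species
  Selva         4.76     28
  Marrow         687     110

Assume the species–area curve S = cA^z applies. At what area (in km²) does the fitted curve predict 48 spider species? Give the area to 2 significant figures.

34 km²

z = ln(110/28) / ln(687/4.76) = 1.3683 / 4.9721 = 0.2752
c = 28 / 4.76^0.2752 = 28 / 1.536 = 18.23
A = (48/18.23)^(1/0.2752) ⇒ ln A = ln(2.634)/0.2752 = 3.5189
A = e^3.5189 ≈ 33.75 km²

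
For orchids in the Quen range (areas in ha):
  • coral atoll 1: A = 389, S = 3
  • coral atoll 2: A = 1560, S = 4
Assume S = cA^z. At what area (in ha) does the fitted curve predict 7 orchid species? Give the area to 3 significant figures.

23300 ha

z = ln(4/3) / ln(1560/389) = 0.2877 / 1.3889 = 0.2071
c = 3 / 389^0.2071 = 3 / 3.439 = 0.8723
A = (7/0.8723)^(1/0.2071) ⇒ ln A = ln(8.025)/0.2071 = 10.0541
A = e^10.0541 ≈ 23252 ha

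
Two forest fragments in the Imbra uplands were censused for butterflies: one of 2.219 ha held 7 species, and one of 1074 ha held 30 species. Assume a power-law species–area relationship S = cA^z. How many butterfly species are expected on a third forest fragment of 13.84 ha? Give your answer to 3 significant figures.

10.8

z = ln(30/7) / ln(1074/2.219) = 1.4553 / 6.1821 = 0.2354
c = 7 / 2.219^0.2354 = 7 / 1.206 = 5.802
S₃ = 5.802 × 13.84^0.2354 = 5.802 × 1.856 ≈ 10.77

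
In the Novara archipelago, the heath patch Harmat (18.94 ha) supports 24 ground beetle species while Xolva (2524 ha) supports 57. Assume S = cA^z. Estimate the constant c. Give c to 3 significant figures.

z = ln(S₂/S₁) / ln(A₂/A₁) = ln(57/24) / ln(2524/18.94) = 0.8650 / 4.8923 = 0.1768
c = S₁ / A₁^z = 24 / 18.94^0.1768 = 24 / 1.682 = 14.27

14.3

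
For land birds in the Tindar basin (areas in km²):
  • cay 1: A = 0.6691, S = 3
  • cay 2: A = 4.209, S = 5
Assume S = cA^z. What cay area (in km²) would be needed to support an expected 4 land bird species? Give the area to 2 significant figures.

z = ln(5/3) / ln(4.209/0.6691) = 0.5108 / 1.8390 = 0.2778
c = 3 / 0.6691^0.2778 = 3 / 0.8944 = 3.354
A = (4/3.354)^(1/0.2778) ⇒ ln A = ln(1.193)/0.2778 = 0.6339
A = e^0.6339 ≈ 1.885 km²

1.9 km²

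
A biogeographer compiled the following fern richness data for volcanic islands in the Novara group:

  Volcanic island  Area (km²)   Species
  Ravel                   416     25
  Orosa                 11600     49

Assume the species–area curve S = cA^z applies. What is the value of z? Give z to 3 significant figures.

Taking logs: ln S = ln c + z ln A, so z = (ln S₂ − ln S₁)/(ln A₂ − ln A₁).
z = ln(49/25) / ln(11600/416) = ln(1.96) / ln(27.88) = 0.6729 / 3.3281 = 0.2022

0.202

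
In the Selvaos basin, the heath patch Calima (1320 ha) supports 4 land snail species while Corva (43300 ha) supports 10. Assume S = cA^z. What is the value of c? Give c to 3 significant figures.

z = ln(S₂/S₁) / ln(A₂/A₁) = ln(10/4) / ln(43300/1320) = 0.9163 / 3.4905 = 0.2625
c = S₁ / A₁^z = 4 / 1320^0.2625 = 4 / 6.594 = 0.6066

0.607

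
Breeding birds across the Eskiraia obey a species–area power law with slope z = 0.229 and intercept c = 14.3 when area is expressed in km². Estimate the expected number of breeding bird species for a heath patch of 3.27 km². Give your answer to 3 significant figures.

18.8

S = 14.3 × 3.27^0.229 = 14.3 × 1.312 ≈ 18.76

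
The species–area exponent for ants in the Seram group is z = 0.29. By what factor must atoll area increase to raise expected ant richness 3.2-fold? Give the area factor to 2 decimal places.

(A₂/A₁)^0.29 = 3.2, so A₂/A₁ = 3.2^(1/0.29) = 3.2^3.448
ln(A₂/A₁) = ln 3.2 / 0.29 = 1.1632 / 0.29 = 4.0109
A₂/A₁ = e^4.0109 ≈ 55.19

55.19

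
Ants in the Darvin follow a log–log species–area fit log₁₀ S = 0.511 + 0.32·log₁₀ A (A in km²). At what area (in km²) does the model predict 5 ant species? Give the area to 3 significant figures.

3.87 km²

5 = 3.243 × A^0.32  ⇒  A^0.32 = 5/3.243 = 1.542
ln A = ln(1.542) / 0.32 = 0.4328 / 0.32 = 1.3526
A = e^1.3526 ≈ 3.867 km²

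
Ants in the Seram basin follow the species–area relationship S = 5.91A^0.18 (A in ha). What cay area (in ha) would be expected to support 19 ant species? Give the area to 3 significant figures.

657 ha

19 = 5.91 × A^0.18  ⇒  A^0.18 = 19/5.91 = 3.215
ln A = ln(3.215) / 0.18 = 1.1678 / 0.18 = 6.4877
A = e^6.4877 ≈ 657 ha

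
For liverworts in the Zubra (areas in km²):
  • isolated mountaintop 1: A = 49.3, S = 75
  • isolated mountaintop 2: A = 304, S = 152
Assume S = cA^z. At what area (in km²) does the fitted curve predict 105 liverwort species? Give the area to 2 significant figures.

z = ln(152/75) / ln(304/49.3) = 0.7064 / 1.8191 = 0.3883
c = 75 / 49.3^0.3883 = 75 / 4.543 = 16.51
A = (105/16.51)^(1/0.3883) ⇒ ln A = ln(6.361)/0.3883 = 4.7644
A = e^4.7644 ≈ 117.3 km²

120 km²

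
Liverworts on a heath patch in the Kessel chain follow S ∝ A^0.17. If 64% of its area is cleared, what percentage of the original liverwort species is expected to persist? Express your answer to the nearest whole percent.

84%

S_new/S_old = (A_new/A_old)^z = 0.36^0.17
= exp(0.17 × ln 0.36) = exp(0.17 × -1.0217) = exp(-0.1737) ≈ 0.8406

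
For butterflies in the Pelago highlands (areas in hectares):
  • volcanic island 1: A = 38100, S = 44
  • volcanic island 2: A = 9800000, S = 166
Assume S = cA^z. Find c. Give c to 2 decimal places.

3.53

z = ln(S₂/S₁) / ln(A₂/A₁) = ln(166/44) / ln(9800000/38100) = 1.3278 / 5.5499 = 0.2392
c = S₁ / A₁^z = 44 / 38100^0.2392 = 44 / 12.47 = 3.528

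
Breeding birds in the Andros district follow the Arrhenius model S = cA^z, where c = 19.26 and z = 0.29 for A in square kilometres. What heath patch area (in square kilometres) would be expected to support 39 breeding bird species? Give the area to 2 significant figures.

39 = 19.26 × A^0.29  ⇒  A^0.29 = 39/19.26 = 2.025
ln A = ln(2.025) / 0.29 = 0.7055 / 0.29 = 2.4329
A = e^2.4329 ≈ 11.39 square kilometres

11 square kilometres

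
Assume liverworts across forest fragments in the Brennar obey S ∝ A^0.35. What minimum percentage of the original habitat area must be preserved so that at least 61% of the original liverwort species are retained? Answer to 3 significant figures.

24.4%

Need (A_new/A_old)^0.35 = 0.61, so A_new/A_old = 0.61^(1/0.35) = 0.61^2.857
ln(A_new/A_old) = ln 0.61 / 0.35 = -0.4943 / 0.35 = -1.4123
A_new/A_old = e^-1.4123 ≈ 0.2436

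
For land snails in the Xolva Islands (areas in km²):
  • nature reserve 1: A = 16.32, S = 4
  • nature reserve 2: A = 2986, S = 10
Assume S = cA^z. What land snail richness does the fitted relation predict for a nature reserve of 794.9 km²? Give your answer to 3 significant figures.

7.92

z = ln(10/4) / ln(2986/16.32) = 0.9163 / 5.2093 = 0.1759
c = 4 / 16.32^0.1759 = 4 / 1.634 = 2.448
S₃ = 2.448 × 794.9^0.1759 = 2.448 × 3.237 ≈ 7.923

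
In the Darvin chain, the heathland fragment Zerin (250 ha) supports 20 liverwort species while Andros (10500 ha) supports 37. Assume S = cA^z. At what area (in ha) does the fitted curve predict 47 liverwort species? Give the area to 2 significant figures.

45000 ha

z = ln(37/20) / ln(10500/250) = 0.6152 / 3.7377 = 0.1646
c = 20 / 250^0.1646 = 20 / 2.481 = 8.06
A = (47/8.06)^(1/0.1646) ⇒ ln A = ln(5.831)/0.1646 = 10.7126
A = e^10.7126 ≈ 44919 ha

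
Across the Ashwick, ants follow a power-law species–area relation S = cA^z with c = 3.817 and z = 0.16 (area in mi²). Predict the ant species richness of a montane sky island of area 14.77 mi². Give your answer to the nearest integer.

6 species

S = 3.817 × 14.77^0.16
ln S = ln 3.817 + 0.16 × ln 14.77 = 1.3395 + 0.16 × 2.6926 = 1.7703
S = e^1.7703 ≈ 5.873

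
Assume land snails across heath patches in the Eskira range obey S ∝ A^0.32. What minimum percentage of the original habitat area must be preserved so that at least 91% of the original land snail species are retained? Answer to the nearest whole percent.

Need (A_new/A_old)^0.32 = 0.91, so A_new/A_old = 0.91^(1/0.32) = 0.91^3.125
ln(A_new/A_old) = ln 0.91 / 0.32 = -0.0943 / 0.32 = -0.2947
A_new/A_old = e^-0.2947 ≈ 0.7447

74%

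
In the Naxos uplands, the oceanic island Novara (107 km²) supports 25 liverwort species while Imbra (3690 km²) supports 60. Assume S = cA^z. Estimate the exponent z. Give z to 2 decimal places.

0.25

Taking logs: ln S = ln c + z ln A, so z = (ln S₂ − ln S₁)/(ln A₂ − ln A₁).
z = ln(60/25) / ln(3690/107) = ln(2.4) / ln(34.49) = 0.8755 / 3.5406 = 0.2473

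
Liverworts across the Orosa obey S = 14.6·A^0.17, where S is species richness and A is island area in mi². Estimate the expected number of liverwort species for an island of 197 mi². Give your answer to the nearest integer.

S = 14.6 × 197^0.17 = 14.6 × 2.455 ≈ 35.84

36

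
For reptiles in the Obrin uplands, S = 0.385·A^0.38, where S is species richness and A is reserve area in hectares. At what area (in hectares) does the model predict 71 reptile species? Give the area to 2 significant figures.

920000 hectares

71 = 0.385 × A^0.38  ⇒  A^0.38 = 71/0.385 = 184.4
ln A = ln(184.4) / 0.38 = 5.2172 / 0.38 = 13.7295
A = e^13.7295 ≈ 917541 hectares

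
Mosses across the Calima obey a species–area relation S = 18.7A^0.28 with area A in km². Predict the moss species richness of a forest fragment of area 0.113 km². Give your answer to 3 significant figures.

10.2

S = 18.7 × 0.113^0.28
ln S = ln 18.7 + 0.28 × ln 0.113 = 2.9285 + 0.28 × -2.1804 = 2.3180
S = e^2.3180 ≈ 10.16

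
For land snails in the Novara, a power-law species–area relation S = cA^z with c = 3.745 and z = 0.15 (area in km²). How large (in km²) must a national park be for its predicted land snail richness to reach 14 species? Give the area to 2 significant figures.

6600 km²

14 = 3.745 × A^0.15  ⇒  A^0.15 = 14/3.745 = 3.738
ln A = ln(3.738) / 0.15 = 1.3186 / 0.15 = 8.7909
A = e^8.7909 ≈ 6574 km²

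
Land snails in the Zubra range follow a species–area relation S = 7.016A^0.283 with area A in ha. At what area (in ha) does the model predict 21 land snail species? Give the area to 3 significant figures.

21 = 7.016 × A^0.283  ⇒  A^0.283 = 21/7.016 = 2.993
ln A = ln(2.993) / 0.283 = 1.0963 / 0.283 = 3.8740
A = e^3.8740 ≈ 48.13 ha

48.1 ha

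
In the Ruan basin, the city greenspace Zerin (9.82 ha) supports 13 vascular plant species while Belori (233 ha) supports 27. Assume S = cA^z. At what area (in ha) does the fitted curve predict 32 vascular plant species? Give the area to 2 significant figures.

z = ln(27/13) / ln(233/9.82) = 0.7309 / 3.1666 = 0.2308
c = 13 / 9.82^0.2308 = 13 / 1.694 = 7.673
A = (32/7.673)^(1/0.2308) ⇒ ln A = ln(4.171)/0.2308 = 6.1871
A = e^6.1871 ≈ 486.5 ha

490 ha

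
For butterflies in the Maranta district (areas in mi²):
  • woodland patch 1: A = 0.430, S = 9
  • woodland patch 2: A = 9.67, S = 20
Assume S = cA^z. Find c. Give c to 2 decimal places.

11.18

z = ln(S₂/S₁) / ln(A₂/A₁) = ln(20/9) / ln(9.67/0.43) = 0.7985 / 3.1130 = 0.2565
c = S₁ / A₁^z = 9 / 0.43^0.2565 = 9 / 0.8053 = 11.18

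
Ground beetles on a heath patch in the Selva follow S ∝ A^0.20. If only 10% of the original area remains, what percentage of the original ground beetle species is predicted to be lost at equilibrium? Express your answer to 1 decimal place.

S_new/S_old = (A_new/A_old)^z = 0.1^0.2
= exp(0.2 × ln 0.1) = exp(0.2 × -2.3026) = exp(-0.4605) ≈ 0.631
Fraction lost = 1 − 0.631 = 0.369

36.9%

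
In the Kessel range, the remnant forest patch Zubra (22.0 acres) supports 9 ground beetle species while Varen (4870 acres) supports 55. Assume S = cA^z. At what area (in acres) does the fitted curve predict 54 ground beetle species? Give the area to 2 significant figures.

4600 acres

z = ln(55/9) / ln(4870/22) = 1.8101 / 5.3998 = 0.3352
c = 9 / 22^0.3352 = 9 / 2.818 = 3.193
A = (54/3.193)^(1/0.3352) ⇒ ln A = ln(16.91)/0.3352 = 8.4361
A = e^8.4361 ≈ 4611 acres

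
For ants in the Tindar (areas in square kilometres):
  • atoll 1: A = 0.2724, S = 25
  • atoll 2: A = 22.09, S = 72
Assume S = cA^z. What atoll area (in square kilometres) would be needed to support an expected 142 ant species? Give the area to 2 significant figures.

370 square kilometres

z = ln(72/25) / ln(22.09/0.2724) = 1.0578 / 4.3956 = 0.2406
c = 25 / 0.2724^0.2406 = 25 / 0.7313 = 34.19
A = (142/34.19)^(1/0.2406) ⇒ ln A = ln(4.154)/0.2406 = 5.9174
A = e^5.9174 ≈ 371.4 square kilometres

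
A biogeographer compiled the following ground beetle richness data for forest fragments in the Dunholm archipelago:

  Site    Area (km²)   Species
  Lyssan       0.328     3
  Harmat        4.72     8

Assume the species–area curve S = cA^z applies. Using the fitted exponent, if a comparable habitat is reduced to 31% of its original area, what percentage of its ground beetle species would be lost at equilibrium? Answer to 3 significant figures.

z = ln(8/3) / ln(4.72/0.328) = 0.9808 / 2.6666 = 0.3678
S_new/S_old = (A_new/A_old)^z = 0.31^0.3678 = exp(0.3678 × -1.1712) = 0.65
Fraction lost = 1 − 0.65 = 0.35

35.0%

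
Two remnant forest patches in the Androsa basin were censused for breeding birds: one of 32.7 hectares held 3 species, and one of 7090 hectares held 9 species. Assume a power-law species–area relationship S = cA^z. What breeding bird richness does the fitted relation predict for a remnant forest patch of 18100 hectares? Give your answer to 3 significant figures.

10.9

z = ln(9/3) / ln(7090/32.7) = 1.0986 / 5.3791 = 0.2042
c = 3 / 32.7^0.2042 = 3 / 2.039 = 1.472
S₃ = 1.472 × 18100^0.2042 = 1.472 × 7.406 ≈ 10.9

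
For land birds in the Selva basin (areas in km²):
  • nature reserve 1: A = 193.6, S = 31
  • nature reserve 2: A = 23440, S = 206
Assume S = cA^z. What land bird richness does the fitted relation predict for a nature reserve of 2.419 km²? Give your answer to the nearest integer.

z = ln(206/31) / ln(23440/193.6) = 1.8939 / 4.7964 = 0.3949
c = 31 / 193.6^0.3949 = 31 / 7.998 = 3.876
S₃ = 3.876 × 2.419^0.3949 = 3.876 × 1.417 ≈ 5.493

5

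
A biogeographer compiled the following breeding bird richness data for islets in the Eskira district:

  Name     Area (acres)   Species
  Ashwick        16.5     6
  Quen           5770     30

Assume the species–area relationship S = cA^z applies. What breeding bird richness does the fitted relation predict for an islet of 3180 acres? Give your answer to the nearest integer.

25

z = ln(30/6) / ln(5770/16.5) = 1.6094 / 5.8571 = 0.2748
c = 6 / 16.5^0.2748 = 6 / 2.16 = 2.777
S₃ = 2.777 × 3180^0.2748 = 2.777 × 9.171 ≈ 25.47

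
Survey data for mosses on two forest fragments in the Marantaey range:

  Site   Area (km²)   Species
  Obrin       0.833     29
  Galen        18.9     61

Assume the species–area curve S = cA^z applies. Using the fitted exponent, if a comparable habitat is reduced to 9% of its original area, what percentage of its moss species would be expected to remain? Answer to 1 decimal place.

z = ln(61/29) / ln(18.9/0.833) = 0.7436 / 3.1219 = 0.2382
S_new/S_old = (A_new/A_old)^z = 0.09^0.2382 = exp(0.2382 × -2.4079) = 0.5635

56.4%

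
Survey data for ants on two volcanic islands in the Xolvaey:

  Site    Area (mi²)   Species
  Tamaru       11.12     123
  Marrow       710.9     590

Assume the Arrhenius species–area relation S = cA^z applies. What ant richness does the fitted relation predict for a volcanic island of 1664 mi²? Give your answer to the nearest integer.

813

z = ln(590/123) / ln(710.9/11.12) = 1.5679 / 4.1578 = 0.3771
c = 123 / 11.12^0.3771 = 123 / 2.48 = 49.59
S₃ = 49.59 × 1664^0.3771 = 49.59 × 16.4 ≈ 813.1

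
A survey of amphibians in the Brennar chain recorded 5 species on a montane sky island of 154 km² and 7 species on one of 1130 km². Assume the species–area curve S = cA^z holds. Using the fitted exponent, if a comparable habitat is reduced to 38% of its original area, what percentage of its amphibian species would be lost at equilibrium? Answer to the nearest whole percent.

z = ln(7/5) / ln(1130/154) = 0.3365 / 1.9930 = 0.1688
S_new/S_old = (A_new/A_old)^z = 0.38^0.1688 = exp(0.1688 × -0.9676) = 0.8493
Fraction lost = 1 − 0.8493 = 0.1507

15%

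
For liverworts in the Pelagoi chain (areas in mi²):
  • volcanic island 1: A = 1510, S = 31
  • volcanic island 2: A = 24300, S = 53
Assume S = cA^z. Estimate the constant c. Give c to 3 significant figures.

z = ln(S₂/S₁) / ln(A₂/A₁) = ln(53/31) / ln(24300/1510) = 0.5363 / 2.7784 = 0.1930
c = S₁ / A₁^z = 31 / 1510^0.1930 = 31 / 4.108 = 7.546

7.55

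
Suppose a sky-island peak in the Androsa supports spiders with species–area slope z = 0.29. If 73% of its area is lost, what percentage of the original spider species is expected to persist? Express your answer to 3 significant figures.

S_new/S_old = (A_new/A_old)^z = 0.27^0.29
= exp(0.29 × ln 0.27) = exp(0.29 × -1.3093) = exp(-0.3797) ≈ 0.6841

68.4%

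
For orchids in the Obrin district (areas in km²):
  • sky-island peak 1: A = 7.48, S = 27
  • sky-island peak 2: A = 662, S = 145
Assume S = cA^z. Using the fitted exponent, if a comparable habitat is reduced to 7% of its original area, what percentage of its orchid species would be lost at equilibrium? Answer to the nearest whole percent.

63%

z = ln(145/27) / ln(662/7.48) = 1.6809 / 4.4830 = 0.3749
S_new/S_old = (A_new/A_old)^z = 0.07^0.3749 = exp(0.3749 × -2.6593) = 0.369
Fraction lost = 1 − 0.369 = 0.631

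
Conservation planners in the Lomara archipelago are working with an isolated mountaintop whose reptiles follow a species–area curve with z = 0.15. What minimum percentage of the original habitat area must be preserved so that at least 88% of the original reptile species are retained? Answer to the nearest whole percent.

43%

Need (A_new/A_old)^0.15 = 0.88, so A_new/A_old = 0.88^(1/0.15) = 0.88^6.667
ln(A_new/A_old) = ln 0.88 / 0.15 = -0.1278 / 0.15 = -0.8522
A_new/A_old = e^-0.8522 ≈ 0.4265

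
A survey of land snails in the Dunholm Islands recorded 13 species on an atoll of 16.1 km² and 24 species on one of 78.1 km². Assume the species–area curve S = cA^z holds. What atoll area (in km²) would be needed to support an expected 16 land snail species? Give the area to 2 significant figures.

z = ln(24/13) / ln(78.1/16.1) = 0.6131 / 1.5792 = 0.3882
c = 13 / 16.1^0.3882 = 13 / 2.941 = 4.42
A = (16/4.42)^(1/0.3882) ⇒ ln A = ln(3.62)/0.3882 = 3.3136
A = e^3.3136 ≈ 27.48 km²

27 km²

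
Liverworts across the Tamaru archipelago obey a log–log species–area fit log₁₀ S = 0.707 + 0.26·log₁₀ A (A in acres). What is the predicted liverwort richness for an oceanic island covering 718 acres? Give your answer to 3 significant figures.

28.2

S = 5.093 × 718^0.26
ln S = ln 5.093 + 0.26 × ln 718 = 1.6279 + 0.26 × 6.5765 = 3.3378
S = e^3.3378 ≈ 28.16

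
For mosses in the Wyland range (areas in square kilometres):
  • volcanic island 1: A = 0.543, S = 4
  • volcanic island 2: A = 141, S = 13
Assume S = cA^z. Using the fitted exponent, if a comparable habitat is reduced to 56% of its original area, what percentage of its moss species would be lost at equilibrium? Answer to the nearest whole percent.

z = ln(13/4) / ln(141/0.543) = 1.1787 / 5.5594 = 0.2120
S_new/S_old = (A_new/A_old)^z = 0.56^0.2120 = exp(0.2120 × -0.5798) = 0.8843
Fraction lost = 1 − 0.8843 = 0.1157

12%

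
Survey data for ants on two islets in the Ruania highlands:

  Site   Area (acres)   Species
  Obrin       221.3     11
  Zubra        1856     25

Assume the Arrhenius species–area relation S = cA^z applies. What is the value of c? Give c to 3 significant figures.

z = ln(S₂/S₁) / ln(A₂/A₁) = ln(25/11) / ln(1856/221.3) = 0.8210 / 2.1267 = 0.3860
c = S₁ / A₁^z = 11 / 221.3^0.3860 = 11 / 8.04 = 1.368

1.37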